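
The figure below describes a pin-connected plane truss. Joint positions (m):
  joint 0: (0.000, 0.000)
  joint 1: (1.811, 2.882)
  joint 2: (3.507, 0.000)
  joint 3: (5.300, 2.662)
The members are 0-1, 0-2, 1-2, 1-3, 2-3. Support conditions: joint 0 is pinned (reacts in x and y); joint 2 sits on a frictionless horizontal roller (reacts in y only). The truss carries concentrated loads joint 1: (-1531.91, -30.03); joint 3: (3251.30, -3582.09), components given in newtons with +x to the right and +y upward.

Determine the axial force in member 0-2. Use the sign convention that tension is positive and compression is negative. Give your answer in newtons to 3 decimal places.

-182.020

N=4 nodes, M=5 members, R=3 reactions → 2N=8, M+R=8
member 0 (0-1): L=3.4038, (cx,cy)=(0.5321,0.8467)
member 1 (0-2): L=3.5070, (cx,cy)=(1.0000,0.0000)
member 2 (1-2): L=3.3440, (cx,cy)=(0.5072,-0.8618)
member 3 (1-3): L=3.4959, (cx,cy)=(0.9980,-0.0629)
member 4 (2-3): L=3.2095, (cx,cy)=(0.5586,0.8294)
solve A·x = −loads:
  F[0-1] = +3573.6949 N (tension)
  F[0-2] = -182.0202 N (compression)
  F[1-2] = -3943.3034 N (compression)
  F[1-3] = +5444.0633 N (tension)
  F[2-3] = -3905.8061 N (compression)
  Rx@0 = -1719.3900 N
  Ry@0 = -3025.8775 N
  Ry@2 = +6637.9975 N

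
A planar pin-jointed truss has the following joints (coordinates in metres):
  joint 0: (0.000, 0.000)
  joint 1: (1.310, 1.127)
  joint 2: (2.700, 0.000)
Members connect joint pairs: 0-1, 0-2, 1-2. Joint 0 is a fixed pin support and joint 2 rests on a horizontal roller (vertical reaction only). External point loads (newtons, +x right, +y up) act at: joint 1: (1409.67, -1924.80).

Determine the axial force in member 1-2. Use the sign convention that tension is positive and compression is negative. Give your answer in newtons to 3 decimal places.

-2417.130

N=3 nodes, M=3 members, R=3 reactions → 2N=6, M+R=6
member 0 (0-1): L=1.7281, (cx,cy)=(0.7581,0.6522)
member 1 (0-2): L=2.7000, (cx,cy)=(1.0000,0.0000)
member 2 (1-2): L=1.7895, (cx,cy)=(0.7768,-0.6298)
solve A·x = −loads:
  F[0-1] = -617.1818 N (compression)
  F[0-2] = +1877.5374 N (tension)
  F[1-2] = -2417.1299 N (compression)
  Rx@0 = -1409.6700 N
  Ry@0 = +402.5089 N
  Ry@2 = +1522.2911 N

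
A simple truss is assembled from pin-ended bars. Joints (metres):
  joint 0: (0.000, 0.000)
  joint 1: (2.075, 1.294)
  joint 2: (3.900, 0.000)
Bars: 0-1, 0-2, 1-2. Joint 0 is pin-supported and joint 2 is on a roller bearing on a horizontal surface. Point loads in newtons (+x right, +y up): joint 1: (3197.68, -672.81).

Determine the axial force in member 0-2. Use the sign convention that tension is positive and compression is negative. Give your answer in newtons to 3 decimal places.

N=3 nodes, M=3 members, R=3 reactions → 2N=6, M+R=6
member 0 (0-1): L=2.4454, (cx,cy)=(0.8485,0.5292)
member 1 (0-2): L=3.9000, (cx,cy)=(1.0000,0.0000)
member 2 (1-2): L=2.2372, (cx,cy)=(0.8158,-0.5784)
solve A·x = −loads:
  F[0-1] = +1410.0513 N (tension)
  F[0-2] = +2001.2144 N (tension)
  F[1-2] = -2453.2140 N (compression)
  Rx@0 = -3197.6800 N
  Ry@0 = -746.1332 N
  Ry@2 = +1418.9432 N

2001.214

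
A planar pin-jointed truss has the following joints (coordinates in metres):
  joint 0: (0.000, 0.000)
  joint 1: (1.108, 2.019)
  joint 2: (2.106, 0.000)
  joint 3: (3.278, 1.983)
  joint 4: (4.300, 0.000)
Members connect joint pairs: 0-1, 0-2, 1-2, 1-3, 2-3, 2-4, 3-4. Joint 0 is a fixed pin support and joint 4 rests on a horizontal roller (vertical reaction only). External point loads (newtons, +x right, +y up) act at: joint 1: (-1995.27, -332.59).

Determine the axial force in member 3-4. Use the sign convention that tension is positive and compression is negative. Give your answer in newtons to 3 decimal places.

957.540

N=5 nodes, M=7 members, R=3 reactions → 2N=10, M+R=10
member 0 (0-1): L=2.3030, (cx,cy)=(0.4811,0.8767)
member 1 (0-2): L=2.1060, (cx,cy)=(1.0000,0.0000)
member 2 (1-2): L=2.2522, (cx,cy)=(0.4431,-0.8965)
member 3 (1-3): L=2.1703, (cx,cy)=(0.9999,-0.0166)
member 4 (2-3): L=2.3034, (cx,cy)=(0.5088,0.8609)
member 5 (2-4): L=2.1940, (cx,cy)=(1.0000,0.0000)
member 6 (3-4): L=2.2309, (cx,cy)=(0.4581,-0.8889)
solve A·x = −loads:
  F[0-1] = -1350.2755 N (compression)
  F[0-2] = -1345.6500 N (compression)
  F[1-2] = +932.1971 N (tension)
  F[1-3] = +932.6994 N (tension)
  F[2-3] = -970.7212 N (compression)
  F[2-4] = -438.6658 N (compression)
  F[3-4] = +957.5396 N (tension)
  Rx@0 = +1995.2700 N
  Ry@0 = +1183.7389 N
  Ry@4 = -851.1489 N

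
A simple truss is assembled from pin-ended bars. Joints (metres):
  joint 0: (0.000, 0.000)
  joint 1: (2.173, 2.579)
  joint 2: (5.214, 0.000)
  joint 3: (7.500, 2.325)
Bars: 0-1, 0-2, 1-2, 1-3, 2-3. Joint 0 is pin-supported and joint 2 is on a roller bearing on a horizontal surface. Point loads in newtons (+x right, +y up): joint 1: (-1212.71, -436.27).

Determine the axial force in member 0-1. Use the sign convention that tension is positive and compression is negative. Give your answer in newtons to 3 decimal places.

N=4 nodes, M=5 members, R=3 reactions → 2N=8, M+R=8
member 0 (0-1): L=3.3724, (cx,cy)=(0.6443,0.7647)
member 1 (0-2): L=5.2140, (cx,cy)=(1.0000,0.0000)
member 2 (1-2): L=3.9873, (cx,cy)=(0.7627,-0.6468)
member 3 (1-3): L=5.3331, (cx,cy)=(0.9989,-0.0476)
member 4 (2-3): L=3.2606, (cx,cy)=(0.7011,0.7131)
solve A·x = −loads:
  F[0-1] = -1117.1090 N (compression)
  F[0-2] = -492.9056 N (compression)
  F[1-2] = +646.2956 N (tension)
  F[1-3] = -0.0000 N (compression)
  F[2-3] = +0.0000 N (tension)
  Rx@0 = +1212.7100 N
  Ry@0 = +854.2916 N
  Ry@2 = -418.0216 N

-1117.109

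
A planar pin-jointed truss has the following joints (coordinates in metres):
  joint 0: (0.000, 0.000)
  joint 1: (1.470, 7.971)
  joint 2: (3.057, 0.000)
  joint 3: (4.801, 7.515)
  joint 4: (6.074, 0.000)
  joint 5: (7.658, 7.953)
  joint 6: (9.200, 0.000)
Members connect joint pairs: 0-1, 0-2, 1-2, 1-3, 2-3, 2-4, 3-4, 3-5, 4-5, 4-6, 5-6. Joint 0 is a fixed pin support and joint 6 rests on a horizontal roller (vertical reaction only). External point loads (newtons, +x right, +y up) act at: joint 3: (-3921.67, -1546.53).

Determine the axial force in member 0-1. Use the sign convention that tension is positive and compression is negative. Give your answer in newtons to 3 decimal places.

N=7 nodes, M=11 members, R=3 reactions → 2N=14, M+R=14
member 0 (0-1): L=8.1054, (cx,cy)=(0.1814,0.9834)
member 1 (0-2): L=3.0570, (cx,cy)=(1.0000,0.0000)
member 2 (1-2): L=8.1274, (cx,cy)=(0.1953,-0.9808)
member 3 (1-3): L=3.3621, (cx,cy)=(0.9908,-0.1356)
member 4 (2-3): L=7.7147, (cx,cy)=(0.2261,0.9741)
member 5 (2-4): L=3.0170, (cx,cy)=(1.0000,0.0000)
member 6 (3-4): L=7.6221, (cx,cy)=(0.1670,-0.9860)
member 7 (3-5): L=2.8904, (cx,cy)=(0.9885,0.1515)
member 8 (4-5): L=8.1092, (cx,cy)=(0.1953,0.9807)
member 9 (4-6): L=3.1260, (cx,cy)=(1.0000,0.0000)
member 10 (5-6): L=8.1011, (cx,cy)=(0.1903,-0.9817)
solve A·x = −loads:
  F[0-1] = -4009.3728 N (compression)
  F[0-2] = -3194.5291 N (compression)
  F[1-2] = +4237.2567 N (tension)
  F[1-3] = -1569.0243 N (compression)
  F[2-3] = -4266.1296 N (compression)
  F[2-4] = -1402.7362 N (compression)
  F[3-4] = +2581.5641 N (tension)
  F[3-5] = +982.9268 N (tension)
  F[4-5] = -2595.2978 N (compression)
  F[4-6] = -464.6270 N (compression)
  F[5-6] = +2440.9818 N (tension)
  Rx@0 = +3921.6700 N
  Ry@0 = +3942.8843 N
  Ry@6 = -2396.3543 N

-4009.373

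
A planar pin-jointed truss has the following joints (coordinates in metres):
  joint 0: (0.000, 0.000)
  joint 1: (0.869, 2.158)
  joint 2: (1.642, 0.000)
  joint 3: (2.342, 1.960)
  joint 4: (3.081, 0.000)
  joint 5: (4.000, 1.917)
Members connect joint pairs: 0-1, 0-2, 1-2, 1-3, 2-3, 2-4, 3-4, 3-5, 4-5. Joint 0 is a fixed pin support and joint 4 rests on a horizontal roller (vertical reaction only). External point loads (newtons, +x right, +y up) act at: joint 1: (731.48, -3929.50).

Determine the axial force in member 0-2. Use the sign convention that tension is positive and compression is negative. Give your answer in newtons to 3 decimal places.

N=6 nodes, M=9 members, R=3 reactions → 2N=12, M+R=12
member 0 (0-1): L=2.3264, (cx,cy)=(0.3735,0.9276)
member 1 (0-2): L=1.6420, (cx,cy)=(1.0000,0.0000)
member 2 (1-2): L=2.2923, (cx,cy)=(0.3372,-0.9414)
member 3 (1-3): L=1.4862, (cx,cy)=(0.9911,-0.1332)
member 4 (2-3): L=2.0812, (cx,cy)=(0.3363,0.9417)
member 5 (2-4): L=1.4390, (cx,cy)=(1.0000,0.0000)
member 6 (3-4): L=2.0947, (cx,cy)=(0.3528,-0.9357)
member 7 (3-5): L=1.6586, (cx,cy)=(0.9997,-0.0259)
member 8 (4-5): L=2.1259, (cx,cy)=(0.4323,0.9017)
solve A·x = −loads:
  F[0-1] = -2489.0025 N (compression)
  F[0-2] = +1661.2193 N (tension)
  F[1-2] = -1559.3908 N (compression)
  F[1-3] = -1145.5719 N (compression)
  F[2-3] = +1558.8671 N (tension)
  F[2-4] = +611.0569 N (tension)
  F[3-4] = -1732.0352 N (compression)
  F[3-5] = +0.0000 N (tension)
  F[4-5] = -0.0000 N (compression)
  Rx@0 = -731.4800 N
  Ry@0 = +2308.8348 N
  Ry@4 = +1620.6652 N

1661.219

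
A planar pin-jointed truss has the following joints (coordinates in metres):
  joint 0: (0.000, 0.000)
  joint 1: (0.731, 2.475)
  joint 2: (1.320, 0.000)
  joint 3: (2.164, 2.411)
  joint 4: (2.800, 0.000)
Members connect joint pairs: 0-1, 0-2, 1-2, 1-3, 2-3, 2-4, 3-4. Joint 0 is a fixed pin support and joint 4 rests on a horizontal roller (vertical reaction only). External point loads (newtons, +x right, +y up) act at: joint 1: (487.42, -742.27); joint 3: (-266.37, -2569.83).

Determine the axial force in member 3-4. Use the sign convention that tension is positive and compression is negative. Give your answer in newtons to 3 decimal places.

N=5 nodes, M=7 members, R=3 reactions → 2N=10, M+R=10
member 0 (0-1): L=2.5807, (cx,cy)=(0.2833,0.9590)
member 1 (0-2): L=1.3200, (cx,cy)=(1.0000,0.0000)
member 2 (1-2): L=2.5441, (cx,cy)=(0.2315,-0.9728)
member 3 (1-3): L=1.4344, (cx,cy)=(0.9990,-0.0446)
member 4 (2-3): L=2.5545, (cx,cy)=(0.3304,0.9438)
member 5 (2-4): L=1.4800, (cx,cy)=(1.0000,0.0000)
member 6 (3-4): L=2.4935, (cx,cy)=(0.2551,-0.9669)
solve A·x = −loads:
  F[0-1] = -970.4687 N (compression)
  F[0-2] = +495.9421 N (tension)
  F[1-2] = +231.1690 N (tension)
  F[1-3] = -816.6442 N (compression)
  F[2-3] = -238.2697 N (compression)
  F[2-4] = +628.1859 N (tension)
  F[3-4] = -2462.8394 N (compression)
  Rx@0 = -221.0500 N
  Ry@0 = +930.7222 N
  Ry@4 = +2381.3778 N

-2462.839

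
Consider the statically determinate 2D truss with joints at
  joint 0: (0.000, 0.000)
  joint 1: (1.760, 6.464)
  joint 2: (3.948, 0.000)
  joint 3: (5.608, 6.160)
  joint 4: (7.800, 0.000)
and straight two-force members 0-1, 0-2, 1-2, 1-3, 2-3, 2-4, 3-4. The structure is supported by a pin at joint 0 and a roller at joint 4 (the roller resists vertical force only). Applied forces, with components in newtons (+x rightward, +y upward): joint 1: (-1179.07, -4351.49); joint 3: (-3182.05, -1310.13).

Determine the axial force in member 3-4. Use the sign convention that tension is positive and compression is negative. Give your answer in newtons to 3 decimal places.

N=5 nodes, M=7 members, R=3 reactions → 2N=10, M+R=10
member 0 (0-1): L=6.6993, (cx,cy)=(0.2627,0.9649)
member 1 (0-2): L=3.9480, (cx,cy)=(1.0000,0.0000)
member 2 (1-2): L=6.8243, (cx,cy)=(0.3206,-0.9472)
member 3 (1-3): L=3.8600, (cx,cy)=(0.9969,-0.0788)
member 4 (2-3): L=6.3797, (cx,cy)=(0.2602,0.9656)
member 5 (2-4): L=3.8520, (cx,cy)=(1.0000,0.0000)
member 6 (3-4): L=6.5384, (cx,cy)=(0.3353,-0.9421)
solve A·x = −loads:
  F[0-1] = -7491.0463 N (compression)
  F[0-2] = -2393.1232 N (compression)
  F[1-2] = +3187.7886 N (tension)
  F[1-3] = -1816.6397 N (compression)
  F[2-3] = -3127.2143 N (compression)
  F[2-4] = -557.3571 N (compression)
  F[3-4] = +1662.5067 N (tension)
  Rx@0 = +4361.1200 N
  Ry@0 = +7227.9155 N
  Ry@4 = -1566.2955 N

1662.507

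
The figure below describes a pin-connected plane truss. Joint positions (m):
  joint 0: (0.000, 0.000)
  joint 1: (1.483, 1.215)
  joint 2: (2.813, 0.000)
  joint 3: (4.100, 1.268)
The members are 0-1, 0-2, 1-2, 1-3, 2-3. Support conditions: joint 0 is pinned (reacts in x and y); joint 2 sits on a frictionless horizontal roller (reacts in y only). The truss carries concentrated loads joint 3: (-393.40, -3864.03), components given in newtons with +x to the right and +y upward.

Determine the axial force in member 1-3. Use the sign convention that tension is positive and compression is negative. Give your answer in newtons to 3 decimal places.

3603.322

N=4 nodes, M=5 members, R=3 reactions → 2N=8, M+R=8
member 0 (0-1): L=1.9172, (cx,cy)=(0.7735,0.6337)
member 1 (0-2): L=2.8130, (cx,cy)=(1.0000,0.0000)
member 2 (1-2): L=1.8014, (cx,cy)=(0.7383,-0.6745)
member 3 (1-3): L=2.6175, (cx,cy)=(0.9998,0.0202)
member 4 (2-3): L=1.8067, (cx,cy)=(0.7123,0.7018)
solve A·x = −loads:
  F[0-1] = +2509.7244 N (tension)
  F[0-2] = -2334.7693 N (compression)
  F[1-2] = -2250.0366 N (compression)
  F[1-3] = +3603.3217 N (tension)
  F[2-3] = -5609.6142 N (compression)
  Rx@0 = +393.4000 N
  Ry@0 = -1590.5352 N
  Ry@2 = +5454.5652 N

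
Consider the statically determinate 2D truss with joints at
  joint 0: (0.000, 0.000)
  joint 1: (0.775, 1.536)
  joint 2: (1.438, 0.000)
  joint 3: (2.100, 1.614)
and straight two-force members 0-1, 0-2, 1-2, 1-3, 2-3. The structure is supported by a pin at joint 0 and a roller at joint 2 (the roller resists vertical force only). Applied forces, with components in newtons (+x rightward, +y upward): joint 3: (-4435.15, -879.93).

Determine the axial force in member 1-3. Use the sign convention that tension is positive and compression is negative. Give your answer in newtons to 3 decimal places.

N=4 nodes, M=5 members, R=3 reactions → 2N=8, M+R=8
member 0 (0-1): L=1.7204, (cx,cy)=(0.4505,0.8928)
member 1 (0-2): L=1.4380, (cx,cy)=(1.0000,0.0000)
member 2 (1-2): L=1.6730, (cx,cy)=(0.3963,-0.9181)
member 3 (1-3): L=1.3273, (cx,cy)=(0.9983,0.0588)
member 4 (2-3): L=1.7445, (cx,cy)=(0.3795,0.9252)
solve A·x = −loads:
  F[0-1] = -5122.0023 N (compression)
  F[0-2] = -2127.8641 N (compression)
  F[1-2] = +4713.0089 N (tension)
  F[1-3] = -4182.2727 N (compression)
  F[2-3] = -685.4238 N (compression)
  Rx@0 = +4435.1500 N
  Ry@0 = +4572.8918 N
  Ry@2 = -3692.9618 N

-4182.273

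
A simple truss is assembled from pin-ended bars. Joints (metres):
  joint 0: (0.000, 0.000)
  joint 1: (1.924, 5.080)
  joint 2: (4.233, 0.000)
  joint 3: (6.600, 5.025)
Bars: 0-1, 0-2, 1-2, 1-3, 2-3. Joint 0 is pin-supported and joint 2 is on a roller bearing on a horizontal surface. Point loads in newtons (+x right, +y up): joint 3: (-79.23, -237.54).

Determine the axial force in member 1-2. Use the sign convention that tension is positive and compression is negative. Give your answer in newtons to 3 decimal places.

-43.010

N=4 nodes, M=5 members, R=3 reactions → 2N=8, M+R=8
member 0 (0-1): L=5.4321, (cx,cy)=(0.3542,0.9352)
member 1 (0-2): L=4.2330, (cx,cy)=(1.0000,0.0000)
member 2 (1-2): L=5.5801, (cx,cy)=(0.4138,-0.9104)
member 3 (1-3): L=4.6763, (cx,cy)=(0.9999,-0.0118)
member 4 (2-3): L=5.5546, (cx,cy)=(0.4261,0.9047)
solve A·x = −loads:
  F[0-1] = +41.4608 N (tension)
  F[0-2] = -93.9149 N (compression)
  F[1-2] = -43.0100 N (compression)
  F[1-3] = +32.4843 N (tension)
  F[2-3] = -262.1516 N (compression)
  Rx@0 = +79.2300 N
  Ry@0 = -38.7731 N
  Ry@2 = +276.3131 N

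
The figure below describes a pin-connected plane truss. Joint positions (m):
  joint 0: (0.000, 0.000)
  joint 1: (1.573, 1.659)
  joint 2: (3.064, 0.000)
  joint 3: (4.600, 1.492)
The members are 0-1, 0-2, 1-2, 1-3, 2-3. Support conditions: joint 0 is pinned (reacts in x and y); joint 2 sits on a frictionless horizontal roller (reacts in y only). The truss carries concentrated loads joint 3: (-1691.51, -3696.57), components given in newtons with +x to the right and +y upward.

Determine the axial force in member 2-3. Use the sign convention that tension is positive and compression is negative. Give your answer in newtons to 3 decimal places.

N=4 nodes, M=5 members, R=3 reactions → 2N=8, M+R=8
member 0 (0-1): L=2.2862, (cx,cy)=(0.6880,0.7257)
member 1 (0-2): L=3.0640, (cx,cy)=(1.0000,0.0000)
member 2 (1-2): L=2.2306, (cx,cy)=(0.6684,-0.7438)
member 3 (1-3): L=3.0316, (cx,cy)=(0.9985,-0.0551)
member 4 (2-3): L=2.1413, (cx,cy)=(0.7173,0.6968)
solve A·x = −loads:
  F[0-1] = +1418.6130 N (tension)
  F[0-2] = -2667.5837 N (compression)
  F[1-2] = -1532.4840 N (compression)
  F[1-3] = +2003.4962 N (tension)
  F[2-3] = -5146.9858 N (compression)
  Rx@0 = +1691.5100 N
  Ry@0 = -1029.4382 N
  Ry@2 = +4726.0082 N

-5146.986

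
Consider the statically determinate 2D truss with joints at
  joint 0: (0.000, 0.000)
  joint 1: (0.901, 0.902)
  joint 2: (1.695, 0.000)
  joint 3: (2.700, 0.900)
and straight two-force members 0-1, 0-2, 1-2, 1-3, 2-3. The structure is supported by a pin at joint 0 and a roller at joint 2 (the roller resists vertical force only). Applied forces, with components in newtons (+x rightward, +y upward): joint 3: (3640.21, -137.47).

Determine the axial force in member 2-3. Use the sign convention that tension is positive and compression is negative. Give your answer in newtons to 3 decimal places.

-199.751

N=4 nodes, M=5 members, R=3 reactions → 2N=8, M+R=8
member 0 (0-1): L=1.2749, (cx,cy)=(0.7067,0.7075)
member 1 (0-2): L=1.6950, (cx,cy)=(1.0000,0.0000)
member 2 (1-2): L=1.2017, (cx,cy)=(0.6607,-0.7506)
member 3 (1-3): L=1.7990, (cx,cy)=(1.0000,-0.0011)
member 4 (2-3): L=1.3491, (cx,cy)=(0.7450,0.6671)
solve A·x = −loads:
  F[0-1] = +2847.1617 N (tension)
  F[0-2] = +1628.0796 N (tension)
  F[1-2] = -2689.2314 N (compression)
  F[1-3] = +3789.0167 N (tension)
  F[2-3] = -199.7507 N (compression)
  Rx@0 = -3640.2100 N
  Ry@0 = -2014.3636 N
  Ry@2 = +2151.8336 N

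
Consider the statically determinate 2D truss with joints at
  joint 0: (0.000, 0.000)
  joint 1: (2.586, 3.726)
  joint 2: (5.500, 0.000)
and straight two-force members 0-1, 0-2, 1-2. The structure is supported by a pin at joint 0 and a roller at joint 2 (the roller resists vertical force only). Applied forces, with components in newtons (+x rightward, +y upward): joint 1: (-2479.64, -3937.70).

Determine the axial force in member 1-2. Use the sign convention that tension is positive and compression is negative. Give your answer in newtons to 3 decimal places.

-217.836

N=3 nodes, M=3 members, R=3 reactions → 2N=6, M+R=6
member 0 (0-1): L=4.5355, (cx,cy)=(0.5702,0.8215)
member 1 (0-2): L=5.5000, (cx,cy)=(1.0000,0.0000)
member 2 (1-2): L=4.7302, (cx,cy)=(0.6160,-0.7877)
solve A·x = −loads:
  F[0-1] = -4584.2902 N (compression)
  F[0-2] = +134.1969 N (tension)
  F[1-2] = -217.8359 N (compression)
  Rx@0 = +2479.6400 N
  Ry@0 = +3766.1084 N
  Ry@2 = +171.5916 N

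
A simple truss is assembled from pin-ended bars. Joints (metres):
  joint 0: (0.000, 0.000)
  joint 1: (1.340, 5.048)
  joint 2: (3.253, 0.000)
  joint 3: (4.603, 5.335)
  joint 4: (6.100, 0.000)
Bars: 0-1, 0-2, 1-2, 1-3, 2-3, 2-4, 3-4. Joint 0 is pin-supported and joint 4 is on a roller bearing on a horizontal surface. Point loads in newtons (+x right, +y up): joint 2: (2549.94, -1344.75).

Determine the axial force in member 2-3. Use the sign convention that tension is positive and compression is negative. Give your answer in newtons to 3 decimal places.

N=5 nodes, M=7 members, R=3 reactions → 2N=10, M+R=10
member 0 (0-1): L=5.2228, (cx,cy)=(0.2566,0.9665)
member 1 (0-2): L=3.2530, (cx,cy)=(1.0000,0.0000)
member 2 (1-2): L=5.3983, (cx,cy)=(0.3544,-0.9351)
member 3 (1-3): L=3.2756, (cx,cy)=(0.9962,0.0876)
member 4 (2-3): L=5.5032, (cx,cy)=(0.2453,0.9694)
member 5 (2-4): L=2.8470, (cx,cy)=(1.0000,0.0000)
member 6 (3-4): L=5.5410, (cx,cy)=(0.2702,-0.9628)
solve A·x = −loads:
  F[0-1] = -649.3597 N (compression)
  F[0-2] = +2716.5437 N (tension)
  F[1-2] = +634.3640 N (tension)
  F[1-3] = -392.9140 N (compression)
  F[2-3] = +775.2412 N (tension)
  F[2-4] = +201.2256 N (tension)
  F[3-4] = -744.8236 N (compression)
  Rx@0 = -2549.9400 N
  Ry@0 = +627.6235 N
  Ry@4 = +717.1265 N

775.241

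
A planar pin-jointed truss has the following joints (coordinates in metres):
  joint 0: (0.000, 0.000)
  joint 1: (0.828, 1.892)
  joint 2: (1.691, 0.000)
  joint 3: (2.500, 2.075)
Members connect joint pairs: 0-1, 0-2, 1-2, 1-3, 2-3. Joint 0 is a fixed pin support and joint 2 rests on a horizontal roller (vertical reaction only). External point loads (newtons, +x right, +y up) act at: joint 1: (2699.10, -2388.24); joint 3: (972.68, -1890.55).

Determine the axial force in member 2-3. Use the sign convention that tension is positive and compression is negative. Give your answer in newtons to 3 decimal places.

N=4 nodes, M=5 members, R=3 reactions → 2N=8, M+R=8
member 0 (0-1): L=2.0652, (cx,cy)=(0.4009,0.9161)
member 1 (0-2): L=1.6910, (cx,cy)=(1.0000,0.0000)
member 2 (1-2): L=2.0795, (cx,cy)=(0.4150,-0.9098)
member 3 (1-3): L=1.6820, (cx,cy)=(0.9941,0.1088)
member 4 (2-3): L=2.2271, (cx,cy)=(0.3632,0.9317)
solve A·x = −loads:
  F[0-1] = +4256.1568 N (tension)
  F[0-2] = +1965.3998 N (tension)
  F[1-2] = -6695.6873 N (compression)
  F[1-3] = +1796.6439 N (tension)
  F[2-3] = -2238.9627 N (compression)
  Rx@0 = -3671.7800 N
  Ry@0 = -3899.1201 N
  Ry@2 = +8177.9101 N

-2238.963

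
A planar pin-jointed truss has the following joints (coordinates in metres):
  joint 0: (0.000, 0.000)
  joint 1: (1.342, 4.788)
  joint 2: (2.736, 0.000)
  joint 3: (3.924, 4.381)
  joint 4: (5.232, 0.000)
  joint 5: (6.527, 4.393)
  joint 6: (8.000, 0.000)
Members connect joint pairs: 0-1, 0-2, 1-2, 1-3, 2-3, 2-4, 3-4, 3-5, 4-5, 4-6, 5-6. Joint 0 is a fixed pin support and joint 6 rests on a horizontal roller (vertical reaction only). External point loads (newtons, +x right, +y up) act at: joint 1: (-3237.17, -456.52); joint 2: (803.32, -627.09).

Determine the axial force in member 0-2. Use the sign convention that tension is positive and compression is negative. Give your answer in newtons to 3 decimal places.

-1668.672

N=7 nodes, M=11 members, R=3 reactions → 2N=14, M+R=14
member 0 (0-1): L=4.9725, (cx,cy)=(0.2699,0.9629)
member 1 (0-2): L=2.7360, (cx,cy)=(1.0000,0.0000)
member 2 (1-2): L=4.9868, (cx,cy)=(0.2795,-0.9601)
member 3 (1-3): L=2.6139, (cx,cy)=(0.9878,-0.1557)
member 4 (2-3): L=4.5392, (cx,cy)=(0.2617,0.9651)
member 5 (2-4): L=2.4960, (cx,cy)=(1.0000,0.0000)
member 6 (3-4): L=4.5721, (cx,cy)=(0.2861,-0.9582)
member 7 (3-5): L=2.6030, (cx,cy)=(1.0000,0.0046)
member 8 (4-5): L=4.5799, (cx,cy)=(0.2828,0.9592)
member 9 (4-6): L=2.7680, (cx,cy)=(1.0000,0.0000)
member 10 (5-6): L=4.6334, (cx,cy)=(0.3179,-0.9481)
solve A·x = −loads:
  F[0-1] = -2835.2167 N (compression)
  F[0-2] = -1668.6717 N (compression)
  F[1-2] = +2056.4241 N (tension)
  F[1-3] = +1920.5678 N (tension)
  F[2-3] = -1396.0134 N (compression)
  F[2-4] = -1531.7798 N (compression)
  F[3-4] = +1723.2113 N (tension)
  F[3-5] = +1038.8086 N (tension)
  F[4-5] = -1721.4385 N (compression)
  F[4-6] = -552.0482 N (compression)
  F[5-6] = +1736.4881 N (tension)
  Rx@0 = +2433.8500 N
  Ry@0 = +2730.0102 N
  Ry@6 = -1646.4002 N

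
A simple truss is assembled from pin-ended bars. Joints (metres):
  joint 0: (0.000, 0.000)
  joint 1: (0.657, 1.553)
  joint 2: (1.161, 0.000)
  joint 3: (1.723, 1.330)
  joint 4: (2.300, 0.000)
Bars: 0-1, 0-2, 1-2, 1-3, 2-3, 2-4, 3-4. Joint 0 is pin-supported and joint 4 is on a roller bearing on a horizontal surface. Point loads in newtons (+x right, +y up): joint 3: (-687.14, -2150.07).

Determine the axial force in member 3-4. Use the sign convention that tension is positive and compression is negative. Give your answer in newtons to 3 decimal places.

-1322.600

N=5 nodes, M=7 members, R=3 reactions → 2N=10, M+R=10
member 0 (0-1): L=1.6863, (cx,cy)=(0.3896,0.9210)
member 1 (0-2): L=1.1610, (cx,cy)=(1.0000,0.0000)
member 2 (1-2): L=1.6327, (cx,cy)=(0.3087,-0.9512)
member 3 (1-3): L=1.0891, (cx,cy)=(0.9788,-0.2048)
member 4 (2-3): L=1.4439, (cx,cy)=(0.3892,0.9211)
member 5 (2-4): L=1.1390, (cx,cy)=(1.0000,0.0000)
member 6 (3-4): L=1.4498, (cx,cy)=(0.3980,-0.9174)
solve A·x = −loads:
  F[0-1] = -1017.1100 N (compression)
  F[0-2] = -290.8530 N (compression)
  F[1-2] = +1150.0627 N (tension)
  F[1-3] = -767.5565 N (compression)
  F[2-3] = -1187.5499 N (compression)
  F[2-4] = +526.3874 N (tension)
  F[3-4] = -1322.5996 N (compression)
  Rx@0 = +687.1400 N
  Ry@0 = +936.7333 N
  Ry@4 = +1213.3367 N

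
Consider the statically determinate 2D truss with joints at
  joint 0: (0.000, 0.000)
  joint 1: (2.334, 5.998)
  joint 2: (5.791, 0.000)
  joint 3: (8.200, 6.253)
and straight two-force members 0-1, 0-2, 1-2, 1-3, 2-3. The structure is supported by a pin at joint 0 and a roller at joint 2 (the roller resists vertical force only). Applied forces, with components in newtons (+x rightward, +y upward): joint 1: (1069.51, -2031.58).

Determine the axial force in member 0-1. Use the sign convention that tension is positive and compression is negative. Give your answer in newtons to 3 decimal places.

-112.706

N=4 nodes, M=5 members, R=3 reactions → 2N=8, M+R=8
member 0 (0-1): L=6.4361, (cx,cy)=(0.3626,0.9319)
member 1 (0-2): L=5.7910, (cx,cy)=(1.0000,0.0000)
member 2 (1-2): L=6.9229, (cx,cy)=(0.4994,-0.8664)
member 3 (1-3): L=5.8715, (cx,cy)=(0.9991,0.0434)
member 4 (2-3): L=6.7010, (cx,cy)=(0.3595,0.9331)
solve A·x = −loads:
  F[0-1] = -112.7059 N (compression)
  F[0-2] = +1110.3818 N (tension)
  F[1-2] = -2223.6294 N (compression)
  F[1-3] = +0.0000 N (tension)
  F[2-3] = -0.0000 N (compression)
  Rx@0 = -1069.5100 N
  Ry@0 = +105.0339 N
  Ry@2 = +1926.5461 N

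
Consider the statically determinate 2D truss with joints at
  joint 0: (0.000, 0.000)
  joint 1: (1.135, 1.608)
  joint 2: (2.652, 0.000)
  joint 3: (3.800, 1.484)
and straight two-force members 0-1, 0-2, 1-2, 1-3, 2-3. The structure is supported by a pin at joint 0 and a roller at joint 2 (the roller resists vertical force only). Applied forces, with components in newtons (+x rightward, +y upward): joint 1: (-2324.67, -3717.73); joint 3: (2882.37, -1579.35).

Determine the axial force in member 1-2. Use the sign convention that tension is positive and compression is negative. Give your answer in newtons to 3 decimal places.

N=4 nodes, M=5 members, R=3 reactions → 2N=8, M+R=8
member 0 (0-1): L=1.9682, (cx,cy)=(0.5767,0.8170)
member 1 (0-2): L=2.6520, (cx,cy)=(1.0000,0.0000)
member 2 (1-2): L=2.2106, (cx,cy)=(0.6862,-0.7274)
member 3 (1-3): L=2.6679, (cx,cy)=(0.9989,-0.0465)
member 4 (2-3): L=1.8762, (cx,cy)=(0.6119,0.7910)
solve A·x = −loads:
  F[0-1] = -1517.2529 N (compression)
  F[0-2] = +1432.6440 N (tension)
  F[1-2] = -3660.3346 N (compression)
  F[1-3] = +3965.8249 N (tension)
  F[2-3] = -1763.7164 N (compression)
  Rx@0 = -557.7000 N
  Ry@0 = +1239.5682 N
  Ry@2 = +4057.5118 N

-3660.335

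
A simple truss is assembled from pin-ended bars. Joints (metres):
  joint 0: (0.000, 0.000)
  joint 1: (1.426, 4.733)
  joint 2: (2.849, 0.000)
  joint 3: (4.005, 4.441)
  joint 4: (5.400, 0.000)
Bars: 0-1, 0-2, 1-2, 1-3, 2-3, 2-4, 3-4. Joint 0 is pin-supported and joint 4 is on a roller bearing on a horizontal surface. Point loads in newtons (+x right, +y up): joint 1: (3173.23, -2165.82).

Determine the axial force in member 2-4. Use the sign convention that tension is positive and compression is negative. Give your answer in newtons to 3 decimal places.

N=5 nodes, M=7 members, R=3 reactions → 2N=10, M+R=10
member 0 (0-1): L=4.9432, (cx,cy)=(0.2885,0.9575)
member 1 (0-2): L=2.8490, (cx,cy)=(1.0000,0.0000)
member 2 (1-2): L=4.9423, (cx,cy)=(0.2879,-0.9577)
member 3 (1-3): L=2.5955, (cx,cy)=(0.9937,-0.1125)
member 4 (2-3): L=4.5890, (cx,cy)=(0.2519,0.9678)
member 5 (2-4): L=2.5510, (cx,cy)=(1.0000,0.0000)
member 6 (3-4): L=4.6549, (cx,cy)=(0.2997,-0.9540)
solve A·x = −loads:
  F[0-1] = +1240.1166 N (tension)
  F[0-2] = +2815.4814 N (tension)
  F[1-2] = -3280.2828 N (compression)
  F[1-3] = -1882.9659 N (compression)
  F[2-3] = +3246.0551 N (tension)
  F[2-4] = +1053.3064 N (tension)
  F[3-4] = -3514.7546 N (compression)
  Rx@0 = -3173.2300 N
  Ry@0 = -1187.3942 N
  Ry@4 = +3353.2142 N

1053.306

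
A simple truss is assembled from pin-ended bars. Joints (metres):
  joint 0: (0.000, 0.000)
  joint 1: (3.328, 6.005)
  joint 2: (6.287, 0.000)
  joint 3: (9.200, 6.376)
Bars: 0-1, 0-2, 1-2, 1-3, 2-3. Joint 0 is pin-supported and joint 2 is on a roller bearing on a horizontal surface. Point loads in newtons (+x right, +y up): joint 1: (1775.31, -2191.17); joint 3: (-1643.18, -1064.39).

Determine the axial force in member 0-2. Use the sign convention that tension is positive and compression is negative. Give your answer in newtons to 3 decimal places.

N=4 nodes, M=5 members, R=3 reactions → 2N=8, M+R=8
member 0 (0-1): L=6.8655, (cx,cy)=(0.4847,0.8747)
member 1 (0-2): L=6.2870, (cx,cy)=(1.0000,0.0000)
member 2 (1-2): L=6.6945, (cx,cy)=(0.4420,-0.8970)
member 3 (1-3): L=5.8837, (cx,cy)=(0.9980,0.0631)
member 4 (2-3): L=7.0099, (cx,cy)=(0.4156,0.9096)
solve A·x = −loads:
  F[0-1] = -581.7960 N (compression)
  F[0-2] = +414.1497 N (tension)
  F[1-2] = -1959.3553 N (compression)
  F[1-3] = -1193.6550 N (compression)
  F[2-3] = -1087.4646 N (compression)
  Rx@0 = -132.1300 N
  Ry@0 = +508.8728 N
  Ry@2 = +2746.6872 N

414.150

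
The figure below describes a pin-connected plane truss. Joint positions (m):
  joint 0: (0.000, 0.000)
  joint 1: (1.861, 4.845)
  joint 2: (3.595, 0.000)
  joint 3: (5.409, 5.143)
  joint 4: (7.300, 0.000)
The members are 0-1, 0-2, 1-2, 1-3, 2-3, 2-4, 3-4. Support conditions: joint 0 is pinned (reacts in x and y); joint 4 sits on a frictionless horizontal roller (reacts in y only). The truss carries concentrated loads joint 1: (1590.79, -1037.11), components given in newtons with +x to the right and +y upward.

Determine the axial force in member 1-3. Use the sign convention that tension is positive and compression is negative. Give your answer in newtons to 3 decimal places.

-983.552

N=5 nodes, M=7 members, R=3 reactions → 2N=10, M+R=10
member 0 (0-1): L=5.1901, (cx,cy)=(0.3586,0.9335)
member 1 (0-2): L=3.5950, (cx,cy)=(1.0000,0.0000)
member 2 (1-2): L=5.1459, (cx,cy)=(0.3370,-0.9415)
member 3 (1-3): L=3.5605, (cx,cy)=(0.9965,0.0837)
member 4 (2-3): L=5.4535, (cx,cy)=(0.3326,0.9431)
member 5 (2-4): L=3.7050, (cx,cy)=(1.0000,0.0000)
member 6 (3-4): L=5.4796, (cx,cy)=(0.3451,-0.9386)
solve A·x = −loads:
  F[0-1] = +303.2521 N (tension)
  F[0-2] = +1482.0541 N (tension)
  F[1-2] = -1489.6344 N (compression)
  F[1-3] = -983.5518 N (compression)
  F[2-3] = +1487.2010 N (tension)
  F[2-4] = +485.4157 N (tension)
  F[3-4] = -1406.6090 N (compression)
  Rx@0 = -1590.7900 N
  Ry@0 = -283.0872 N
  Ry@4 = +1320.1972 N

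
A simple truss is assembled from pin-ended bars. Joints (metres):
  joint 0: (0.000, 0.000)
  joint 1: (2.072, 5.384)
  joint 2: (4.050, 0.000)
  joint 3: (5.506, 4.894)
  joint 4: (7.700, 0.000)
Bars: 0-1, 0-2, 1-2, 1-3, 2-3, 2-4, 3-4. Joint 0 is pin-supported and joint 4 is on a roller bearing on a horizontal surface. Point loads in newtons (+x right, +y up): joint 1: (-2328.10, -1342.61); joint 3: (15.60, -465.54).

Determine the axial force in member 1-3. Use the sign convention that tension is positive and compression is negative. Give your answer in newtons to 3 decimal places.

N=5 nodes, M=7 members, R=3 reactions → 2N=10, M+R=10
member 0 (0-1): L=5.7689, (cx,cy)=(0.3592,0.9333)
member 1 (0-2): L=4.0500, (cx,cy)=(1.0000,0.0000)
member 2 (1-2): L=5.7358, (cx,cy)=(0.3448,-0.9387)
member 3 (1-3): L=3.4688, (cx,cy)=(0.9900,-0.1413)
member 4 (2-3): L=5.1060, (cx,cy)=(0.2852,0.9585)
member 5 (2-4): L=3.6500, (cx,cy)=(1.0000,0.0000)
member 6 (3-4): L=5.3633, (cx,cy)=(0.4091,-0.9125)
solve A·x = −loads:
  F[0-1] = -2927.2379 N (compression)
  F[0-2] = -1261.1388 N (compression)
  F[1-2] = +1357.1583 N (tension)
  F[1-3] = +816.9160 N (tension)
  F[2-3] = -1329.0898 N (compression)
  F[2-4] = -414.1277 N (compression)
  F[3-4] = +1012.3458 N (tension)
  Rx@0 = +2312.5000 N
  Ry@0 = +2731.9153 N
  Ry@4 = -923.7653 N

816.916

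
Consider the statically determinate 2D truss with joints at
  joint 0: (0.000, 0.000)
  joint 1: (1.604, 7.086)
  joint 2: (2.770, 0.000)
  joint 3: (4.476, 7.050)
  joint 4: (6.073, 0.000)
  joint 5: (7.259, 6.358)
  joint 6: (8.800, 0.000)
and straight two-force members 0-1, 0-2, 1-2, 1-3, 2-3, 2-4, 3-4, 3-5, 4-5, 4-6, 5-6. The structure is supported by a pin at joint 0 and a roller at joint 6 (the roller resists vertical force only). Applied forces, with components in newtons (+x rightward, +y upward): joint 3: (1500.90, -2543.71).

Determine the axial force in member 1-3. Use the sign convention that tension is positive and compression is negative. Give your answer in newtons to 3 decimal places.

-18.593

N=7 nodes, M=11 members, R=3 reactions → 2N=14, M+R=14
member 0 (0-1): L=7.2653, (cx,cy)=(0.2208,0.9753)
member 1 (0-2): L=2.7700, (cx,cy)=(1.0000,0.0000)
member 2 (1-2): L=7.1813, (cx,cy)=(0.1624,-0.9867)
member 3 (1-3): L=2.8722, (cx,cy)=(0.9999,-0.0125)
member 4 (2-3): L=7.2535, (cx,cy)=(0.2352,0.9719)
member 5 (2-4): L=3.3030, (cx,cy)=(1.0000,0.0000)
member 6 (3-4): L=7.2286, (cx,cy)=(0.2209,-0.9753)
member 7 (3-5): L=2.8677, (cx,cy)=(0.9704,-0.2413)
member 8 (4-5): L=6.4677, (cx,cy)=(0.1834,0.9830)
member 9 (4-6): L=2.7270, (cx,cy)=(1.0000,0.0000)
member 10 (5-6): L=6.5421, (cx,cy)=(0.2356,-0.9719)
solve A·x = −loads:
  F[0-1] = -48.6618 N (compression)
  F[0-2] = +1511.6434 N (tension)
  F[1-2] = +48.3355 N (tension)
  F[1-3] = -18.5929 N (compression)
  F[2-3] = -49.0706 N (compression)
  F[2-4] = +1531.0327 N (tension)
  F[3-4] = -2298.6254 N (compression)
  F[3-5] = -1054.3602 N (compression)
  F[4-5] = +2280.4966 N (tension)
  F[4-6] = +605.0204 N (tension)
  F[5-6] = -2568.5227 N (compression)
  Rx@0 = -1500.9000 N
  Ry@0 = +47.4610 N
  Ry@6 = +2496.2490 N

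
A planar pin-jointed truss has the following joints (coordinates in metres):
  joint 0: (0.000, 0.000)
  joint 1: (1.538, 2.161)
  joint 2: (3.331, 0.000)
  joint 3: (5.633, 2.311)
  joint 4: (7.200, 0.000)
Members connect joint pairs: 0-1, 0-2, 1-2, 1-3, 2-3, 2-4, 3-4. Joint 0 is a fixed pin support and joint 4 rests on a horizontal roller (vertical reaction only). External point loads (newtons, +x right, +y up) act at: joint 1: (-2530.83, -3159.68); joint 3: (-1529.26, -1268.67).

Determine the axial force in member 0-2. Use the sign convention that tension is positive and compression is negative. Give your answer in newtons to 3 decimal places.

-1205.218

N=5 nodes, M=7 members, R=3 reactions → 2N=10, M+R=10
member 0 (0-1): L=2.6524, (cx,cy)=(0.5798,0.8147)
member 1 (0-2): L=3.3310, (cx,cy)=(1.0000,0.0000)
member 2 (1-2): L=2.8080, (cx,cy)=(0.6385,-0.7696)
member 3 (1-3): L=4.0977, (cx,cy)=(0.9993,0.0366)
member 4 (2-3): L=3.2619, (cx,cy)=(0.7057,0.7085)
member 5 (2-4): L=3.8690, (cx,cy)=(1.0000,0.0000)
member 6 (3-4): L=2.7922, (cx,cy)=(0.5612,-0.8277)
solve A·x = −loads:
  F[0-1] = -4923.4968 N (compression)
  F[0-2] = -1205.2178 N (compression)
  F[1-2] = +1058.9786 N (tension)
  F[1-3] = -1000.9096 N (compression)
  F[2-3] = -1150.3149 N (compression)
  F[2-4] = +282.7858 N (tension)
  F[3-4] = -503.8837 N (compression)
  Rx@0 = +4060.0900 N
  Ry@0 = +4011.2997 N
  Ry@4 = +417.0503 N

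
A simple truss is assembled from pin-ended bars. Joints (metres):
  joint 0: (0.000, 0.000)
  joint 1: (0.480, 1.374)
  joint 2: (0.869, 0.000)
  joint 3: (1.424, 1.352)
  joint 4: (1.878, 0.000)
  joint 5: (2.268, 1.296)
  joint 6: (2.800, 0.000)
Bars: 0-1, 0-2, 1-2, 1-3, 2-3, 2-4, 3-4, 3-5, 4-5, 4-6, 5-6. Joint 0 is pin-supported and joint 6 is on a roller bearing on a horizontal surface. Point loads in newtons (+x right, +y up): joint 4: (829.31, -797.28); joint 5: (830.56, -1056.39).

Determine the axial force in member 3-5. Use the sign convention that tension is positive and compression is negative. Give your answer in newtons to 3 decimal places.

-112.221

N=7 nodes, M=11 members, R=3 reactions → 2N=14, M+R=14
member 0 (0-1): L=1.4554, (cx,cy)=(0.3298,0.9441)
member 1 (0-2): L=0.8690, (cx,cy)=(1.0000,0.0000)
member 2 (1-2): L=1.4280, (cx,cy)=(0.2724,-0.9622)
member 3 (1-3): L=0.9443, (cx,cy)=(0.9997,-0.0233)
member 4 (2-3): L=1.4615, (cx,cy)=(0.3798,0.9251)
member 5 (2-4): L=1.0090, (cx,cy)=(1.0000,0.0000)
member 6 (3-4): L=1.4262, (cx,cy)=(0.3183,-0.9480)
member 7 (3-5): L=0.8459, (cx,cy)=(0.9978,-0.0662)
member 8 (4-5): L=1.3534, (cx,cy)=(0.2882,0.9576)
member 9 (4-6): L=0.9220, (cx,cy)=(1.0000,0.0000)
member 10 (5-6): L=1.4009, (cx,cy)=(0.3797,-0.9251)
solve A·x = −loads:
  F[0-1] = -83.4874 N (compression)
  F[0-2] = +1687.4041 N (tension)
  F[1-2] = +83.1296 N (tension)
  F[1-3] = -50.1929 N (compression)
  F[2-3] = -86.4629 N (compression)
  F[2-4] = +1742.8837 N (tension)
  F[3-4] = +90.9787 N (tension)
  F[3-5] = -112.2212 N (compression)
  F[4-5] = +742.5307 N (tension)
  F[4-6] = +728.5665 N (tension)
  F[5-6] = -1918.5709 N (compression)
  Rx@0 = -1659.8700 N
  Ry@0 = +78.8164 N
  Ry@6 = +1774.8536 N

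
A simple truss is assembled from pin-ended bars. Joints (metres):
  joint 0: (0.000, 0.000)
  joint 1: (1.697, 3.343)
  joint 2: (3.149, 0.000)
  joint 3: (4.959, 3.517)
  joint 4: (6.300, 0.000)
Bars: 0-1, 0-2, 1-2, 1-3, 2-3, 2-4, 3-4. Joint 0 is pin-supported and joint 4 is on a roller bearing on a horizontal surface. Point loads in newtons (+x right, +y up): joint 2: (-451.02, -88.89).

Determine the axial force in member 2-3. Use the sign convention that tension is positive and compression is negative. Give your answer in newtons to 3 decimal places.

N=5 nodes, M=7 members, R=3 reactions → 2N=10, M+R=10
member 0 (0-1): L=3.7491, (cx,cy)=(0.4526,0.8917)
member 1 (0-2): L=3.1490, (cx,cy)=(1.0000,0.0000)
member 2 (1-2): L=3.6447, (cx,cy)=(0.3984,-0.9172)
member 3 (1-3): L=3.2666, (cx,cy)=(0.9986,0.0533)
member 4 (2-3): L=3.9554, (cx,cy)=(0.4576,0.8892)
member 5 (2-4): L=3.1510, (cx,cy)=(1.0000,0.0000)
member 6 (3-4): L=3.7640, (cx,cy)=(0.3563,-0.9344)
solve A·x = −loads:
  F[0-1] = -49.8594 N (compression)
  F[0-2] = -428.4513 N (compression)
  F[1-2] = +46.0913 N (tension)
  F[1-3] = -40.9890 N (compression)
  F[2-3] = +52.4251 N (tension)
  F[2-4] = +16.9411 N (tension)
  F[3-4] = -47.5511 N (compression)
  Rx@0 = +451.0200 N
  Ry@0 = +44.4591 N
  Ry@4 = +44.4309 N

52.425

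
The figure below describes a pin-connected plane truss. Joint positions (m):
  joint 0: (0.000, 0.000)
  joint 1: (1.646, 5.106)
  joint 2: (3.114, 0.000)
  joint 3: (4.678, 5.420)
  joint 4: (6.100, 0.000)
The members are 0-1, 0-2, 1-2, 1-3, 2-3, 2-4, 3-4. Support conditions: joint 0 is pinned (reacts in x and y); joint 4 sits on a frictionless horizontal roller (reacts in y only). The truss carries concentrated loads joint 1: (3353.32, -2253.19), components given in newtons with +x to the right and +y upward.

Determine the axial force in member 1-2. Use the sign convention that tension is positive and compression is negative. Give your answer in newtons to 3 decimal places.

-3762.192

N=5 nodes, M=7 members, R=3 reactions → 2N=10, M+R=10
member 0 (0-1): L=5.3648, (cx,cy)=(0.3068,0.9518)
member 1 (0-2): L=3.1140, (cx,cy)=(1.0000,0.0000)
member 2 (1-2): L=5.3128, (cx,cy)=(0.2763,-0.9611)
member 3 (1-3): L=3.0482, (cx,cy)=(0.9947,0.1030)
member 4 (2-3): L=5.6411, (cx,cy)=(0.2772,0.9608)
member 5 (2-4): L=2.9860, (cx,cy)=(1.0000,0.0000)
member 6 (3-4): L=5.6034, (cx,cy)=(0.2538,-0.9673)
solve A·x = −loads:
  F[0-1] = +1220.5656 N (tension)
  F[0-2] = +2978.8290 N (tension)
  F[1-2] = -3762.1920 N (compression)
  F[1-3] = -1949.6629 N (compression)
  F[2-3] = +3763.2488 N (tension)
  F[2-4] = +895.9350 N (tension)
  F[3-4] = -3530.4594 N (compression)
  Rx@0 = -3353.3200 N
  Ry@0 = -1161.6957 N
  Ry@4 = +3414.8857 N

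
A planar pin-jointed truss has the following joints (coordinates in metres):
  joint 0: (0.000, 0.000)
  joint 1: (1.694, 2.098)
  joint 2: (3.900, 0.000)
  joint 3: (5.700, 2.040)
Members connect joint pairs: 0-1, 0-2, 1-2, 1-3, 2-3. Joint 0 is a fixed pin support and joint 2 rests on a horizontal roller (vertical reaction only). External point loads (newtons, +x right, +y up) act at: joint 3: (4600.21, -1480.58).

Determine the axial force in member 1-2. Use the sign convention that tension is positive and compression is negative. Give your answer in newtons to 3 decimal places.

-4605.766

N=4 nodes, M=5 members, R=3 reactions → 2N=8, M+R=8
member 0 (0-1): L=2.6965, (cx,cy)=(0.6282,0.7780)
member 1 (0-2): L=3.9000, (cx,cy)=(1.0000,0.0000)
member 2 (1-2): L=3.0443, (cx,cy)=(0.7246,-0.6891)
member 3 (1-3): L=4.0064, (cx,cy)=(0.9999,-0.0145)
member 4 (2-3): L=2.7206, (cx,cy)=(0.6616,0.7498)
solve A·x = −loads:
  F[0-1] = +3971.0210 N (tension)
  F[0-2] = +2105.5501 N (tension)
  F[1-2] = -4605.7656 N (compression)
  F[1-3] = +5832.7105 N (tension)
  F[2-3] = -1861.9242 N (compression)
  Rx@0 = -4600.2100 N
  Ry@0 = -3089.6083 N
  Ry@2 = +4570.1883 N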